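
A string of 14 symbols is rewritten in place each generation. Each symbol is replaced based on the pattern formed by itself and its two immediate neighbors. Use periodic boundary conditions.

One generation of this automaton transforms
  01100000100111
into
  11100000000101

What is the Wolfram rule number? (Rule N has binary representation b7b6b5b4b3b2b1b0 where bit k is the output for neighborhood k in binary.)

104

position 12: 111 → 0  (bit 7 = 0)
position 2: 110 → 1  (bit 6 = 1)
position 0: 101 → 1  (bit 5 = 1)
position 3: 100 → 0  (bit 4 = 0)
position 1: 011 → 1  (bit 3 = 1)
position 8: 010 → 0  (bit 2 = 0)
position 7: 001 → 0  (bit 1 = 0)
position 4: 000 → 0  (bit 0 = 0)
bits b7..b0 = 01101000 = 104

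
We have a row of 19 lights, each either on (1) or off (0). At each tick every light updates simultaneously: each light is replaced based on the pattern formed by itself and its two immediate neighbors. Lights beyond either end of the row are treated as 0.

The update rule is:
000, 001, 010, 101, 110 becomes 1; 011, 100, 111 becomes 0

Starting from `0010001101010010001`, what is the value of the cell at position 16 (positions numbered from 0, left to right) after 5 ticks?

1110110111110110111
0011011000011011001
1101101011101101011
0110111100110111101
1011000101011000111
position 16 holds 1

1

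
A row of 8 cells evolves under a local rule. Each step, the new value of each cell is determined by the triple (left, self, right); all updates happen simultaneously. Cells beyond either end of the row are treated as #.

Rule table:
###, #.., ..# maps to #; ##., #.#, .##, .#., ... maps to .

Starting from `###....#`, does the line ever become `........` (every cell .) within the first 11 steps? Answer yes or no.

##.#..#.
#...##..
.#.#..##
....##.#
#..#....
.##.#..#
.....##.
#...#...
.#.#.#.#
........
all cells are . at step 10

yes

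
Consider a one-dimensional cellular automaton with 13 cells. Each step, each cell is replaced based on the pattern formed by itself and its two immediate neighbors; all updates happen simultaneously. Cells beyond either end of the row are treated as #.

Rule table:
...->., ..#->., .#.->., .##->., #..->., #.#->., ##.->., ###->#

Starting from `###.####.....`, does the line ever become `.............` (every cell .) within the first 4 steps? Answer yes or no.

##...##......
#............
.............
all cells are . at step 3

yes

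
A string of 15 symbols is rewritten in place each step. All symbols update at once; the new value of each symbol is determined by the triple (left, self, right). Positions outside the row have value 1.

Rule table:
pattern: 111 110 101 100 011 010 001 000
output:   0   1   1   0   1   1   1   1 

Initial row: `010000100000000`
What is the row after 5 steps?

step 1: 110111101111111
step 2: 011100111000000
step 3: 110101101011111
step 4: 011111111110000
step 5: 110000000010111

110000000010111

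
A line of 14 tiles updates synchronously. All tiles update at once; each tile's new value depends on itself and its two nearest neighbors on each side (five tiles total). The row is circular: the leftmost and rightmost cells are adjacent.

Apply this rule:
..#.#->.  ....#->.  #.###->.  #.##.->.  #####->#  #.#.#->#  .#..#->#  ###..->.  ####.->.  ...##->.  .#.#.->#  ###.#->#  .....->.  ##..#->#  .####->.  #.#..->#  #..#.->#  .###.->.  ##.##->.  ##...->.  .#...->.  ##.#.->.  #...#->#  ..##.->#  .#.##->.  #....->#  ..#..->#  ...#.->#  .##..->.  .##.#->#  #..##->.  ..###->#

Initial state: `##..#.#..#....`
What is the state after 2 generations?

...#...#.#.###

generation 1: #.##.#####.#..
generation 2: ...#...#.#.###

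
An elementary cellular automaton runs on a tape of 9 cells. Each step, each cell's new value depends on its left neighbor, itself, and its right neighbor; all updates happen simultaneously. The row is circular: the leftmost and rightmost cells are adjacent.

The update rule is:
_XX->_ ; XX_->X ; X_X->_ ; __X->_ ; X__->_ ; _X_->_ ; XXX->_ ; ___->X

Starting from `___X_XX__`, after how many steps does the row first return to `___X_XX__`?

XX____X_X
_X_XX____
____X_XXX
_XX_____X
__X_XXX__
X_____X_X
X_XXX____
____X_XX_
XXX____X_
__X_XX___
X____X_XX
X_XX_____
___X_XXX_
XX_____X_
_X_XXX___
_____X_XX
_XXX____X
___X_XX__

18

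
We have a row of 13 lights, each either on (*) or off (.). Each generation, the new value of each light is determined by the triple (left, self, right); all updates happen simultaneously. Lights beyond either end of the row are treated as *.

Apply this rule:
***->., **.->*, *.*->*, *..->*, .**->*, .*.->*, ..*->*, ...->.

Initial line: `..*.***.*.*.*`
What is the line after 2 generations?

generation 1: *****.*******
generation 2: ....***......

....***......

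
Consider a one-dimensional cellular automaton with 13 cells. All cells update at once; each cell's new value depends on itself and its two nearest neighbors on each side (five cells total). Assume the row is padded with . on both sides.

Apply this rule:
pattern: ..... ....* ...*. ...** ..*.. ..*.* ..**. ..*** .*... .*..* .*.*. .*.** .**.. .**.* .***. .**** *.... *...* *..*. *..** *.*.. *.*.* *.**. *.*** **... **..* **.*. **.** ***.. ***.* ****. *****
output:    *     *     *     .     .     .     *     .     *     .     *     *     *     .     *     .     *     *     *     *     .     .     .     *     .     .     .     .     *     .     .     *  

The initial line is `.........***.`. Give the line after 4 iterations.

.******....*.

********..**.
..****.*.***.
*.......****.
.******....*.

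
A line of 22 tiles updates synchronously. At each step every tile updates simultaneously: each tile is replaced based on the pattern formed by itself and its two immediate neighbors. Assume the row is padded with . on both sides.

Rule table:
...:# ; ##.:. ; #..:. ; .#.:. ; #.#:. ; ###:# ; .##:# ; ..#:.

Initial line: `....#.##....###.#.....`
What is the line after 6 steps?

###...#..##.##....####
##..#....#..#..##.###.
#.....##.......#..##..
..###.#..#####....#..#
#.##.....####..##.....
..#..###.###...#..####

..#..###.###...#..####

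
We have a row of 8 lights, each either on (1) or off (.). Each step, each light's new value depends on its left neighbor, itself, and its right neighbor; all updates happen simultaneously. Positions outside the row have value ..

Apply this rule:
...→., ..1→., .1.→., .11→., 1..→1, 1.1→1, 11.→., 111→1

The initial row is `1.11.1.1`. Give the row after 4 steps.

....1..1

.1..1.1.
..1..1.1
...1..1.
....1..1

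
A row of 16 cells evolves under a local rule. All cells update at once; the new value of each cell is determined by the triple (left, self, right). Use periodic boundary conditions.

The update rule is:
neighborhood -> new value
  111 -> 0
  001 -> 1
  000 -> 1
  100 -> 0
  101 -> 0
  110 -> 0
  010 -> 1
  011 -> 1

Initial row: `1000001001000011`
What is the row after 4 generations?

generation 1: 0011111011011110
generation 2: 1110000010010000
generation 3: 1000111110110111
generation 4: 0011100000100100

0011100000100100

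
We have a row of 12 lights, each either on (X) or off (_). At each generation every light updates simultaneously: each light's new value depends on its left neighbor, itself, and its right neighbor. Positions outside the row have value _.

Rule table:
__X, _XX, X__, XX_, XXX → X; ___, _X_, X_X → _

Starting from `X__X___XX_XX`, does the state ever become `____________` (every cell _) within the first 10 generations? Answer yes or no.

no

generation 1: _XX_X_XXX_XX
generation 2: XXX___XXX_XX
generation 3: XXXX_XXXX_XX
generation 4: XXXX_XXXX_XX  (fixed point — unchanged through generation 10)
generation 10 is XXXX_XXXX_XX, still not uniform _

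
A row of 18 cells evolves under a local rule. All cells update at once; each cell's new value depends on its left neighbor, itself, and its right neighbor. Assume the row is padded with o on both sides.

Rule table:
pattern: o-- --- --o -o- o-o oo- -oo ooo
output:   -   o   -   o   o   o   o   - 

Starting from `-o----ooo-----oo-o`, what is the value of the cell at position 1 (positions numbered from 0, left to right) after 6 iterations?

iteration 1: oo-oo-o-o-ooo-oooo
iteration 2: -oooooooooo-ooo---
iteration 3: oo--------ooo-o-o-
iteration 4: -o-oooooo-o-oooooo
iteration 5: oooo----ooooo-----
iteration 6: ---o-oo-o---o-ooo-
position 1 holds -

-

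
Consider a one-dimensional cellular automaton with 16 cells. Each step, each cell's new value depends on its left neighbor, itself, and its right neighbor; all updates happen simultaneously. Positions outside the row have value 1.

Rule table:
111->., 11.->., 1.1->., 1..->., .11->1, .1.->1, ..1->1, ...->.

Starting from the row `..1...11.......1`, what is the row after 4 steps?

.1.1.......11..1

step 1: .11..11.......11
step 2: .1..11.......11.
step 3: .1.11.......11..
step 4: .1.1.......11..1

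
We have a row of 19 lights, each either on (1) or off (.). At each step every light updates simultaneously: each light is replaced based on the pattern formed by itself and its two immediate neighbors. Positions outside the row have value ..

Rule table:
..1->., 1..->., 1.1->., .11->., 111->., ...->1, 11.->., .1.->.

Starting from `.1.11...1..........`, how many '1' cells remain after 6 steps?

......1...111111111
11111...1..........
......1...111111111  (repeats step 1; period 2)
step 6: 11111...1..........
count of 1: 6

6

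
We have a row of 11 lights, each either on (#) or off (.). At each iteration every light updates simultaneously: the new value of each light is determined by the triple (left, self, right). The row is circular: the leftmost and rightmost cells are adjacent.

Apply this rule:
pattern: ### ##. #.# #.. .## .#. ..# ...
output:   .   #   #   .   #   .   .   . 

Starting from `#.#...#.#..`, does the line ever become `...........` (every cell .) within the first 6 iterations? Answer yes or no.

yes

iteration 1: .#.....#...
iteration 2: ...........
all cells are . at iteration 2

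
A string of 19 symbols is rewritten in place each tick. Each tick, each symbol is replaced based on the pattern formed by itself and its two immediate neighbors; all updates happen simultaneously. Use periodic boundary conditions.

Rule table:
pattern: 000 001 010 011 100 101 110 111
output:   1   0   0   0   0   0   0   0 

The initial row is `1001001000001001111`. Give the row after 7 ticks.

0000000011100000000
1111111000001111111
0000000011100000000  (repeats tick 1; period 2)
tick 7: 0000000011100000000

0000000011100000000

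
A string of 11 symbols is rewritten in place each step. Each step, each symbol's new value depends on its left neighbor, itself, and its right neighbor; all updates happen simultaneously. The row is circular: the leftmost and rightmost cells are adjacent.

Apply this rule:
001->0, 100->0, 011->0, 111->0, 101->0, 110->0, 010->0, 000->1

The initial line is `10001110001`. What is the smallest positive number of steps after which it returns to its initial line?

2

00100000100
10001110001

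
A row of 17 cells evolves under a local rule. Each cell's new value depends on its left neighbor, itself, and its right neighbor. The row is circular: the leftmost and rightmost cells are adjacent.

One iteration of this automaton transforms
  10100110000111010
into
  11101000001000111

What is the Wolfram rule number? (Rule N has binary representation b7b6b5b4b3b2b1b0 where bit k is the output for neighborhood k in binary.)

38

position 12: 111 → 0  (bit 7 = 0)
position 6: 110 → 0  (bit 6 = 0)
position 1: 101 → 1  (bit 5 = 1)
position 3: 100 → 0  (bit 4 = 0)
position 5: 011 → 0  (bit 3 = 0)
position 0: 010 → 1  (bit 2 = 1)
position 4: 001 → 1  (bit 1 = 1)
position 8: 000 → 0  (bit 0 = 0)
bits b7..b0 = 00100110 = 38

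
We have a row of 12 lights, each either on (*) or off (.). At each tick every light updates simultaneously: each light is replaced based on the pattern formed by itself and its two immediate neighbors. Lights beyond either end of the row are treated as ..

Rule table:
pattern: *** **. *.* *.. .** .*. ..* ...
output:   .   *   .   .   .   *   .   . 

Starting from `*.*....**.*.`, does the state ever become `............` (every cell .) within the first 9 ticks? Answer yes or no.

no

*.*.....*.*.
*.*.....*.*.  (fixed point — unchanged through tick 9)
tick 9 is *.*.....*.*., still not uniform .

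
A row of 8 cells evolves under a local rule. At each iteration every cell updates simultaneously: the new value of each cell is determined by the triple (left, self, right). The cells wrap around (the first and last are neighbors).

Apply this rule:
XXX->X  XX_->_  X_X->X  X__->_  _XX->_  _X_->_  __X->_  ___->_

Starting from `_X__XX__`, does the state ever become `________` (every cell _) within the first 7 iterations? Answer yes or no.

________
all cells are _ at iteration 1

yes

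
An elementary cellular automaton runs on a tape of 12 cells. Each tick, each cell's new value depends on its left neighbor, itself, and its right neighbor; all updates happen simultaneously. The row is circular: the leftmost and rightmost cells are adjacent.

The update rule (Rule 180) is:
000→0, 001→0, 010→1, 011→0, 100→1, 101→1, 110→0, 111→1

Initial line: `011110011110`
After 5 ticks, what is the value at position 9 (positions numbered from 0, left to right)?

tick 1: 001101001101
tick 2: 100011100011
tick 3: 010001010001
tick 4: 111001111001
tick 5: 110100110100
position 9 holds 1

1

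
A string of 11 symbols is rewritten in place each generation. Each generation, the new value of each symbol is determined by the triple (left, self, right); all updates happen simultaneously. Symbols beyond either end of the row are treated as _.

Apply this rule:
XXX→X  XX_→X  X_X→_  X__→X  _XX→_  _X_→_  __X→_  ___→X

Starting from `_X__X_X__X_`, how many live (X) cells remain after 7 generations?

generation 1: __X____X__X
generation 2: X__XXX__X__
generation 3: _X__XXX__XX
generation 4: __X__XXX__X
generation 5: X__X__XXX__
generation 6: _X__X__XXXX
generation 7: __X__X__XXX
count of X: 5

5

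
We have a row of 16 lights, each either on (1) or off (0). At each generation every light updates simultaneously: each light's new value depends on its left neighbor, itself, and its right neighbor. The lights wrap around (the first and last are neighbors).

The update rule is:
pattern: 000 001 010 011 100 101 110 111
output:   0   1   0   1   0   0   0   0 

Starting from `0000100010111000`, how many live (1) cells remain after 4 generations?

0001000100100000
0010001001000000
0100010010000000
1000100100000000
count of 1: 3

3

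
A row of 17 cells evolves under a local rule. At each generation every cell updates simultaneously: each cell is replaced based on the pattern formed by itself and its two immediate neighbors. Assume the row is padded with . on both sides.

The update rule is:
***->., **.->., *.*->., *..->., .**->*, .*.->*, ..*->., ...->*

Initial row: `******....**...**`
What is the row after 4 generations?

*......**.*..*.*.
*.****.*..*..*.*.
*.*....*..*..*.*.
*.*.**.*..*..*.*.

*.*.**.*..*..*.*.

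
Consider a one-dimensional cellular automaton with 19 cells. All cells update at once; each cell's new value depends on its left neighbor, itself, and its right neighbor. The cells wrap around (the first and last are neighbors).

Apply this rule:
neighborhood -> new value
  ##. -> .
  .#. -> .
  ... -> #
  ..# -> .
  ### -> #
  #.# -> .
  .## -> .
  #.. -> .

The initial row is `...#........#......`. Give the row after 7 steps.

##...######...#####
#..#..####..#..####
.......##.......###
.#####....#####..#.
..###..##..###.....
#..#........#..####
.....######.....###

.....######.....###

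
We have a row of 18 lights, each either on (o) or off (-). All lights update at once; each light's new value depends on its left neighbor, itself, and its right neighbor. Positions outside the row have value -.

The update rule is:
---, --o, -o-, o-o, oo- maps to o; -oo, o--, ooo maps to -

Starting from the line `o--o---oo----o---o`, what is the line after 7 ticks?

tick 1: o-oo-oo-o-oooo-ooo
tick 2: oo-oo-oooo---oo--o
tick 3: -oo-oo---o-oo-o-oo
tick 4: o-oo-o-oooo-oooo-o
tick 5: oo-oooo---oo---ooo
tick 6: -oo---o-oo-o-oo--o
tick 7: o-o-oooo-oooo-o-oo

o-o-oooo-oooo-o-oo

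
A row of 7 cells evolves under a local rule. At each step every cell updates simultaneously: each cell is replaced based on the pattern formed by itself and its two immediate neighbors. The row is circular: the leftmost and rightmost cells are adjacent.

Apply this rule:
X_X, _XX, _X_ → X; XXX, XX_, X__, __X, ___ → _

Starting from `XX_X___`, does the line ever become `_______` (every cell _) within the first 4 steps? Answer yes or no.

no

step 1: X_XX___
step 2: XXX____
step 3: X______
step 4: X______
step 4 is X______, still not uniform _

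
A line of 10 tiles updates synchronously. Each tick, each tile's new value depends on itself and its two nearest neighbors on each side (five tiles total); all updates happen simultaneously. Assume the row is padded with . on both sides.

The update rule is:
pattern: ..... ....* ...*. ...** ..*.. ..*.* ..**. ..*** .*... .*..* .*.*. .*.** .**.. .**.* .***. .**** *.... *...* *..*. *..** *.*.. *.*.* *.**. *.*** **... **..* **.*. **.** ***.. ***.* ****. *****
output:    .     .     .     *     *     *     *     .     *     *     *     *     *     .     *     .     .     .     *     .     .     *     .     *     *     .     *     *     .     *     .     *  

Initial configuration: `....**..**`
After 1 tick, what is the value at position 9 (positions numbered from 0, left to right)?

*

tick 1: ...***..**
position 9 holds *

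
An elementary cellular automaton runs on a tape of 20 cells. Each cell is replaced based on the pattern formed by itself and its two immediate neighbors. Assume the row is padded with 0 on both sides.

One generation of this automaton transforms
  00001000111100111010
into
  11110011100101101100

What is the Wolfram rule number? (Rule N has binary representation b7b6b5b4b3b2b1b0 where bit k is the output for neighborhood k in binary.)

position 9: 111 → 0  (bit 7 = 0)
position 11: 110 → 1  (bit 6 = 1)
position 17: 101 → 1  (bit 5 = 1)
position 5: 100 → 0  (bit 4 = 0)
position 8: 011 → 1  (bit 3 = 1)
position 4: 010 → 0  (bit 2 = 0)
position 3: 001 → 1  (bit 1 = 1)
position 0: 000 → 1  (bit 0 = 1)
bits b7..b0 = 01101011 = 107

107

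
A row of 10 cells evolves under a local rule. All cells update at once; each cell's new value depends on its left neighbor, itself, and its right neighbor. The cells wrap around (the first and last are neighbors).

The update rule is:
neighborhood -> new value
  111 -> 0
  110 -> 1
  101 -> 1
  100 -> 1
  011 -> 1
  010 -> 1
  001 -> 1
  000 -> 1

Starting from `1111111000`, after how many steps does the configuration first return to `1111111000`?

2

step 1: 1000001111
step 2: 1111111000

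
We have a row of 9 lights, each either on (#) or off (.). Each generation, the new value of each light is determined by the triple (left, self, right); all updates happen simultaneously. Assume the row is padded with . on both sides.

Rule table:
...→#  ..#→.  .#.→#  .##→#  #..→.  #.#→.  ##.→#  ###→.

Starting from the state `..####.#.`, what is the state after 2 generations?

#.#..#.#.
#.#..#.#.

#.#..#.#.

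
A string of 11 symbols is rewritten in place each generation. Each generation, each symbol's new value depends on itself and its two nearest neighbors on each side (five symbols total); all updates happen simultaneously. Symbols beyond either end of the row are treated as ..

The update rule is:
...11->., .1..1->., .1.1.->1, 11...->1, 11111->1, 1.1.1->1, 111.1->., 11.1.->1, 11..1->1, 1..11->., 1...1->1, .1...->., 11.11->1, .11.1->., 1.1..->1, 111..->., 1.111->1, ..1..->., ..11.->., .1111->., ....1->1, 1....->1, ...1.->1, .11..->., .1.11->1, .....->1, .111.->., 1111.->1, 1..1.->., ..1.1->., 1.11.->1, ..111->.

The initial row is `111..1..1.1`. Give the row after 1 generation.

...1.....11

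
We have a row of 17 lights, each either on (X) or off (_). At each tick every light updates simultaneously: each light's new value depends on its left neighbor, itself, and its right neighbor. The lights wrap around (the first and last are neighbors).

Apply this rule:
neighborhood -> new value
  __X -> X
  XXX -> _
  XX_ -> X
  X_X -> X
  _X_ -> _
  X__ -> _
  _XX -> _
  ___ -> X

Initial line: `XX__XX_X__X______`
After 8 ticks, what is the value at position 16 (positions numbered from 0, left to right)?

tick 1: _X_X_XX__X__XXXXX
tick 2: X_X_X_X_X__X____X
tick 3: XX_X_X_X__X__XXX_
tick 4: _XX_X_X__X__X__XX
tick 5: X_XX_X__X__X__X_X
tick 6: XX_XX__X__X__X_X_
tick 7: _XX_X_X__X__X_X_X
tick 8: X_XX_X__X__X_X_X_
position 16 holds _

_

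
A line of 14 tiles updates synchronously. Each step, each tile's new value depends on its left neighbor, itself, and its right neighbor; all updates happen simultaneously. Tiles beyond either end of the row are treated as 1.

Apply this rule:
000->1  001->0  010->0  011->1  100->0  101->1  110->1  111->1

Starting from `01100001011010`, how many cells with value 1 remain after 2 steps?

12

step 1: 11101100111101
step 2: 11111100111111
count of 1: 12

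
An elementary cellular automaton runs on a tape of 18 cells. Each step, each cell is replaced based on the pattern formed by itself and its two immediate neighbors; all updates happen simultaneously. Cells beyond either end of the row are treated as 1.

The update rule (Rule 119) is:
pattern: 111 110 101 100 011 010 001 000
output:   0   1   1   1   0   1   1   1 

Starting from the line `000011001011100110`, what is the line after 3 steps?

111011111001110111

111101111100111011
000110000111001100
111011111001110111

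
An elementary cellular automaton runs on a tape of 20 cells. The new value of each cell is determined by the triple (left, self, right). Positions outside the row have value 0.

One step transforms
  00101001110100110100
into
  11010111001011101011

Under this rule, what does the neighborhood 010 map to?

At position 2 the neighborhood is 010; the next row has 0 there.

0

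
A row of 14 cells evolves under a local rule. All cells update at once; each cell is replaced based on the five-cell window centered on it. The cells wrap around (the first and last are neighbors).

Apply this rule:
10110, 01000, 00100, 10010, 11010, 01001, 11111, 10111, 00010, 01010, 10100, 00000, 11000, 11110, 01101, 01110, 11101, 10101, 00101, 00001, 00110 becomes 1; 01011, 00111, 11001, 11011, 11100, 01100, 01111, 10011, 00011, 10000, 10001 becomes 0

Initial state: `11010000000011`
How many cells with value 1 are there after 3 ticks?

tick 1: 11111011111000
tick 2: 00111010110100
tick 3: 10011110111110
count of 1: 10

10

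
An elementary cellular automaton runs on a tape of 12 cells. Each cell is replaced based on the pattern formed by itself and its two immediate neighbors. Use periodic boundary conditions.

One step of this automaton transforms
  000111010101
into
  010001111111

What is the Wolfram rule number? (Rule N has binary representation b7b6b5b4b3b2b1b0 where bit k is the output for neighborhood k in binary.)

101

position 4: 111 → 0  (bit 7 = 0)
position 5: 110 → 1  (bit 6 = 1)
position 6: 101 → 1  (bit 5 = 1)
position 0: 100 → 0  (bit 4 = 0)
position 3: 011 → 0  (bit 3 = 0)
position 7: 010 → 1  (bit 2 = 1)
position 2: 001 → 0  (bit 1 = 0)
position 1: 000 → 1  (bit 0 = 1)
bits b7..b0 = 01100101 = 101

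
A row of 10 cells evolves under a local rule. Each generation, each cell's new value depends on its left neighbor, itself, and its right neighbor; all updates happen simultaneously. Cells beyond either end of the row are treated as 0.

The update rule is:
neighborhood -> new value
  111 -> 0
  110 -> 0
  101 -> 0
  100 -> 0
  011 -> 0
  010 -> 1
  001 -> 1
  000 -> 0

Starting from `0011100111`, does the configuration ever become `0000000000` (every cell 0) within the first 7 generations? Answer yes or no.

no

0100001000
1100011000
0000100000
0001100000
0010000000
0110000000
1000000000
generation 7 is 1000000000, still not uniform 0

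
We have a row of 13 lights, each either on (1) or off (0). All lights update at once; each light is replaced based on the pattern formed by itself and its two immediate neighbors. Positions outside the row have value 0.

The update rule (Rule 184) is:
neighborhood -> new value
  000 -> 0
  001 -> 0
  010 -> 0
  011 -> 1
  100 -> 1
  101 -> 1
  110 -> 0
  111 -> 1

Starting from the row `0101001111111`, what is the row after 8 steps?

0000101010101

0010101111110
0001011111101
0000111111010
0000111110101
0000111101010
0000111010101
0000110101010
0000101010101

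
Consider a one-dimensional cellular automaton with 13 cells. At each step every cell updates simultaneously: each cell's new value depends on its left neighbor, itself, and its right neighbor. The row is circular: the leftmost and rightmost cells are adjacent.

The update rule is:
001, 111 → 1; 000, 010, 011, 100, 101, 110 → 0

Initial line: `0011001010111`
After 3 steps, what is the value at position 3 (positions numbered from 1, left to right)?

0

0100010000010
1000100000100
0001000001001
position 3 holds 0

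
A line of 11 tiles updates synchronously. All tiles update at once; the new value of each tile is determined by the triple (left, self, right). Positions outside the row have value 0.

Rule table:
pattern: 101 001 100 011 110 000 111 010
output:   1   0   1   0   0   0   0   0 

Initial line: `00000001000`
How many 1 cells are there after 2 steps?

1

00000000100
00000000010
count of 1: 1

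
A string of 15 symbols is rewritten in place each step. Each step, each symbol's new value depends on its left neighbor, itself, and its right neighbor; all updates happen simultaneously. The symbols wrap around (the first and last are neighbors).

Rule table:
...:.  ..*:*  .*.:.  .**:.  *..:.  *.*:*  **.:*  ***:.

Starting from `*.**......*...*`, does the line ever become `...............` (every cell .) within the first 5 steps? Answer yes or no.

**.*.....*...*.
.**.....*...*.*
*.*....*...*.*.
.*....*...*.*.*
*....*...*.*.*.
step 5 is *....*...*.*.*., still not uniform .

no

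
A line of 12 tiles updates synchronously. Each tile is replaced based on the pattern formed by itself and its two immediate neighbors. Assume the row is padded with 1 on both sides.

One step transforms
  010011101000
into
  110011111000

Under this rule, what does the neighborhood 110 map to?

1

At position 6 the neighborhood is 110; the next row has 1 there.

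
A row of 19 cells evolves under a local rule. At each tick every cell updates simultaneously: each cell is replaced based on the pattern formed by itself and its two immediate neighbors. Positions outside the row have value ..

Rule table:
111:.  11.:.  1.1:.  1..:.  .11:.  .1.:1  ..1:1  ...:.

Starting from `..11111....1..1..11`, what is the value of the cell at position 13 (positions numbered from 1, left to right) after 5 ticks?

.1........11.11.1..
11.......1......1..
........11.....11..
.......1......1....
......11.....11....
position 13 holds .

.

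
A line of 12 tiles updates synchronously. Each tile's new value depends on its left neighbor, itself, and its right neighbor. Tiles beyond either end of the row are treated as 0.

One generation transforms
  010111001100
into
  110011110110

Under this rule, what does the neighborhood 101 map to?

0

At position 2 the neighborhood is 101; the next row has 0 there.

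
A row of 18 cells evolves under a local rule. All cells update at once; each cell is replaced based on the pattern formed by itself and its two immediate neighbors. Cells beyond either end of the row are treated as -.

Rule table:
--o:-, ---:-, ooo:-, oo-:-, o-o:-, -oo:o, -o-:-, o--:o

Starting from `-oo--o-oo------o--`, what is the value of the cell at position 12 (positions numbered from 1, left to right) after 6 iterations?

iteration 1: -o-o---o-o------o-
iteration 2: ----o-----o------o
iteration 3: -----o-----o------
iteration 4: ------o-----o-----
iteration 5: -------o-----o----
iteration 6: --------o-----o---
position 12 holds -

-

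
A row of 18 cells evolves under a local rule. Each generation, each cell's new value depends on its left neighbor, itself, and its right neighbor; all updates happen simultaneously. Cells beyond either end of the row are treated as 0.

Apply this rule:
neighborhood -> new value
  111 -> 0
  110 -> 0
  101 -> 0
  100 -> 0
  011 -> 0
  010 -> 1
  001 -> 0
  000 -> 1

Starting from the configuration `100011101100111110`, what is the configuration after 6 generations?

101000000000000000
101011111111111111
101000000000000000  (repeats generation 1; period 2)
generation 6: 101011111111111111

101011111111111111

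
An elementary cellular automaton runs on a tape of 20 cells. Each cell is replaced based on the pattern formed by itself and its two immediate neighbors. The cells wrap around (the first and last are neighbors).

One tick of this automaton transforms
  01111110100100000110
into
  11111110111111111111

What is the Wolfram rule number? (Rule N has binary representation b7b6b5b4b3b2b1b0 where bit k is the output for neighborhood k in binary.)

position 2: 111 → 1  (bit 7 = 1)
position 6: 110 → 1  (bit 6 = 1)
position 7: 101 → 0  (bit 5 = 0)
position 9: 100 → 1  (bit 4 = 1)
position 1: 011 → 1  (bit 3 = 1)
position 8: 010 → 1  (bit 2 = 1)
position 0: 001 → 1  (bit 1 = 1)
position 13: 000 → 1  (bit 0 = 1)
bits b7..b0 = 11011111 = 223

223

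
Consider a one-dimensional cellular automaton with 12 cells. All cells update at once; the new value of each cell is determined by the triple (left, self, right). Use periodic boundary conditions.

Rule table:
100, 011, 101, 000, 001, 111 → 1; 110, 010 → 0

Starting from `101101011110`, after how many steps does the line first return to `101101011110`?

011010111101
110101111010
101011110101
010111101011
101111010110
011110101101
111101011010
111010110101
110101101011
101011010111
010110101111
101101011110

12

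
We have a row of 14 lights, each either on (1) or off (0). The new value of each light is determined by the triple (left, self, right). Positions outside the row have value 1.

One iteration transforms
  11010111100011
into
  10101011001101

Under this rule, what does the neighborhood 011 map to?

0

At position 5 the neighborhood is 011; the next row has 0 there.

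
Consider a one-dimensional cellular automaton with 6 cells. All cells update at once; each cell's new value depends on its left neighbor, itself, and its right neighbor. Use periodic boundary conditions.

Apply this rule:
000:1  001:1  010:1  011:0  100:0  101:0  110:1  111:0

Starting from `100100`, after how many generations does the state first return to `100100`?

2

101101
100100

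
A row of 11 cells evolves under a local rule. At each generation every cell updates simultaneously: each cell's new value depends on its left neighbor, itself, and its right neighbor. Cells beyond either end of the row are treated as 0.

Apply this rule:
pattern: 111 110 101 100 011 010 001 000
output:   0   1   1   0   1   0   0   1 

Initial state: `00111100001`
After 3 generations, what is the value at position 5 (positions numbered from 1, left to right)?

1

10100101100
01000011101
00011010110
position 5 holds 1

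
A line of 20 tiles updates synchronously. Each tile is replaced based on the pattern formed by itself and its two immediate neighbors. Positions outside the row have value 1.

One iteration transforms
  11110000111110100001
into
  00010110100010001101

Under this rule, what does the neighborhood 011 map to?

At position 8 the neighborhood is 011; the next row has 1 there.

1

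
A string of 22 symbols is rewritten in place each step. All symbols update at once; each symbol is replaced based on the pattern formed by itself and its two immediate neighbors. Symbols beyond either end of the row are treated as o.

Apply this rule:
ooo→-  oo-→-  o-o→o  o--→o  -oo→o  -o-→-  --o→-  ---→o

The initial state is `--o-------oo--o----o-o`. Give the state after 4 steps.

o--oooooo-o-o--ooo--oo
-o-o-----o-o-o-o--o-o-
o-o-oooo--o-o-o-o--o-o
-o-oo---o--o-o-o-o--oo

-o-oo---o--o-o-o-o--oo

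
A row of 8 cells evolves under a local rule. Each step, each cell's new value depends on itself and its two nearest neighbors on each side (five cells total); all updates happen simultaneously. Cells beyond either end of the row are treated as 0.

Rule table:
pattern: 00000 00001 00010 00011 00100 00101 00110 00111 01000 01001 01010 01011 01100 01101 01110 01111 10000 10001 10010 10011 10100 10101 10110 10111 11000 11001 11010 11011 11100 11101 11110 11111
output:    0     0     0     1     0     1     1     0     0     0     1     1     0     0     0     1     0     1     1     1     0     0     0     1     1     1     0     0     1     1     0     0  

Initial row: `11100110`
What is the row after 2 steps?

00111101
01010100

01010100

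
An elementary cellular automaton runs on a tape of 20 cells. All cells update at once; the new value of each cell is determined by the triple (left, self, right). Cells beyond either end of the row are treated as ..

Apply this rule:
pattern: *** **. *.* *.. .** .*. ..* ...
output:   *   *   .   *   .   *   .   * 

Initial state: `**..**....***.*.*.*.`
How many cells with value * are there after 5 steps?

.**..****..**.*.*.**
..**..****..*.*.*..*
*..**..****.*.*.**.*
**..**..***.*.*..*.*
.**..**..**.*.**.*.*
count of *: 11

11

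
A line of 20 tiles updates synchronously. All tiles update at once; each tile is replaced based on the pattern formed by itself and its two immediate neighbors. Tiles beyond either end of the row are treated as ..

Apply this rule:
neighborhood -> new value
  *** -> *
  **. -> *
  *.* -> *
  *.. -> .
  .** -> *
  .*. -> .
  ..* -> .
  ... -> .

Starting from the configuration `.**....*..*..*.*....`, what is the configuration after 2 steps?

.**.................

step 1: .**...........*.....
step 2: .**.................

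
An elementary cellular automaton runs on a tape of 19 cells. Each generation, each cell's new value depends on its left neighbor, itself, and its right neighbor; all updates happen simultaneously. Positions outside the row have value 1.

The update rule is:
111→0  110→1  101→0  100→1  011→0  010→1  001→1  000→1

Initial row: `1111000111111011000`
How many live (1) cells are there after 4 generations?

0001111000001001111
1110001111111110000
0011110000000011111
1100011111111100000
count of 1: 11

11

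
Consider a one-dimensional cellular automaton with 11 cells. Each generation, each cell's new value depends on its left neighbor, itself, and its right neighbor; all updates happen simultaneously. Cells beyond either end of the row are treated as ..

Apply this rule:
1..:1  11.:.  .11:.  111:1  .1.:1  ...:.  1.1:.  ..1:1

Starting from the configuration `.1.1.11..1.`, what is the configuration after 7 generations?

11.1...1111
...11.1.11.
..1...1...1
.111.111.11
1.1...1....
1.11.111...
1.....1.1..

1.....1.1..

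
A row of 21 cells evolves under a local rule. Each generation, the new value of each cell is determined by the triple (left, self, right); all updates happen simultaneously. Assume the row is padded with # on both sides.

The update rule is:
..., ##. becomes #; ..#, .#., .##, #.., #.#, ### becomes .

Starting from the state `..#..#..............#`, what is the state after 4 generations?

.###............#.##.

.......############..
.#####............#..
.....#.##########....
.###............#.##.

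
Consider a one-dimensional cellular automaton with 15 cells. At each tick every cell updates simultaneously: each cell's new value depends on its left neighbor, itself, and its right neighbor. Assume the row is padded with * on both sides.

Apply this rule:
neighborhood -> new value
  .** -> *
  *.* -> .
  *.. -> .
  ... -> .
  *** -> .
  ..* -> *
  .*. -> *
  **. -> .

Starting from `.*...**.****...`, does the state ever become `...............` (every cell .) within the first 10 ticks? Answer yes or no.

no

tick 1: .*..**..*.....*
tick 2: .*.**..**....**
tick 3: .*.*..**....**.
tick 4: .*.*.**....**..
tick 5: .*.*.*....**..*
tick 6: .*.*.*...**..**
tick 7: .*.*.*..**..**.
tick 8: .*.*.*.**..**..
tick 9: .*.*.*.*..**..*
tick 10: .*.*.*.*.**..**
tick 10 is .*.*.*.*.**..**, still not uniform .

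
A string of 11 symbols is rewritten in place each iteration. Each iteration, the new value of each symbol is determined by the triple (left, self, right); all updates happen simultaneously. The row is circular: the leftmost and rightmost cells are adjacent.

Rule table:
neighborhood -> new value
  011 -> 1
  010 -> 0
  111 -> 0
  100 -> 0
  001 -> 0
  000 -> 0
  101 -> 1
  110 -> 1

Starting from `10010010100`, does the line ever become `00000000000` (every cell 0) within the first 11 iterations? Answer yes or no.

yes

00000001000
00000000000
all cells are 0 at iteration 2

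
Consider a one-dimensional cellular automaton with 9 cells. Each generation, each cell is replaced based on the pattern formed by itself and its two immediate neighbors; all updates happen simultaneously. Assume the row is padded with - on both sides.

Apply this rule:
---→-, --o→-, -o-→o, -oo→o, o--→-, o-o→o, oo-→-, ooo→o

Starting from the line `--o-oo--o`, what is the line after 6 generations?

--o-----o

--ooo---o
--oo----o
--o-----o
--o-----o  (fixed point — unchanged through generation 6)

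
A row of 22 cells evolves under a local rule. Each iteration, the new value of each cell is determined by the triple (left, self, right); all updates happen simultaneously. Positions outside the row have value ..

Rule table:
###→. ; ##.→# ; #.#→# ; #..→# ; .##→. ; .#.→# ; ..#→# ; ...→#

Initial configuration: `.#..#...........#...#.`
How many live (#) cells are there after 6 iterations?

1

######################
.....................#
######################  (repeats iteration 1; period 2)
iteration 6: .....................#
count of #: 1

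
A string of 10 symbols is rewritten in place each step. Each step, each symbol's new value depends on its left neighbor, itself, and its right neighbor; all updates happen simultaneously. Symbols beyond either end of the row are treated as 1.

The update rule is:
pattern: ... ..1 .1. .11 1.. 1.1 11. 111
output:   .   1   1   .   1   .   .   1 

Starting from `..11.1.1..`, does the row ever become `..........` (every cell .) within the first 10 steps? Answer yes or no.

no

step 1: 11...1.111
step 2: 1.1.11..11
step 3: ..1...11.1
step 4: 1111.1....
step 5: 111..11..1
step 6: 11.11..11.
step 7: 1....11...
step 8: .1..1..1.1
step 9: .1111111..
step 10: ..11111.11
step 10 is ..11111.11, still not uniform .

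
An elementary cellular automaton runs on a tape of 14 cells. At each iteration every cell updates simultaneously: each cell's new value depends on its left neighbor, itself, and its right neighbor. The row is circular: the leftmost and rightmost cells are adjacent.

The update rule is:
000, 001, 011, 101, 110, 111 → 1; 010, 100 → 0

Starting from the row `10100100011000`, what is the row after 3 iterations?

10100111111111

01001001111011
10010011111111
10100111111111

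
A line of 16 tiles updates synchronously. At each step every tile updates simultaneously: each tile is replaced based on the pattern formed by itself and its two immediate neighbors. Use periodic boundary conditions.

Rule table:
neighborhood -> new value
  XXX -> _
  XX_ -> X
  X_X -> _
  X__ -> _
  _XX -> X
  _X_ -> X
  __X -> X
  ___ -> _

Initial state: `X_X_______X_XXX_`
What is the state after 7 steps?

X_X_X_X_X_X_X_X_

step 1: X_X______XX_X_X_
step 2: X_X_____XXX_X_X_
step 3: X_X____XX_X_X_X_
step 4: X_X___XXX_X_X_X_
step 5: X_X__XX_X_X_X_X_
step 6: X_X_XXX_X_X_X_X_
step 7: X_X_X_X_X_X_X_X_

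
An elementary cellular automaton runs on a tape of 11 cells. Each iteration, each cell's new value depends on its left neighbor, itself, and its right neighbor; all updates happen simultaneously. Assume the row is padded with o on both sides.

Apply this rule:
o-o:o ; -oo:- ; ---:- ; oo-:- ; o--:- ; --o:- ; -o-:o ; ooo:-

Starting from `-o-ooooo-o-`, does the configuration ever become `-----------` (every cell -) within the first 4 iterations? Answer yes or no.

yes

ooo-----ooo
-----------
all cells are - at iteration 2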